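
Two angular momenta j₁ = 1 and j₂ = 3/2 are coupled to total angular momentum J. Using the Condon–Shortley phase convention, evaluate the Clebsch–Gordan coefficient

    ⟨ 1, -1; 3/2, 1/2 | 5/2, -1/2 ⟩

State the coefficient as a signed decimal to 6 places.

triangle: 0!*2!*3!/6! = 12/720
(j±m)!: 0!*2!*2!*1!*2!*3! = 48
prefactor² = (2J+1)*Δ*N² = 24/5
  k=0: +1/(0!*0!*2!*2!*0!*1!) = 1/4
Σ = 1/4  ⇒  CG² = 24/5*1/4² = 3/10
CG = +√(3/10) = +0.547723

+√(3/10) = +0.547723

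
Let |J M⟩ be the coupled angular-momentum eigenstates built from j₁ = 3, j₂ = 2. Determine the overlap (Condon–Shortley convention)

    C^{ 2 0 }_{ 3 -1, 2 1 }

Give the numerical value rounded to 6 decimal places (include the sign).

√[5·3!3!1!/8! · 2!4!3!1!2!2!] = √(36/7)
  +(−1)^2/∏(2,1,2,1,1,0)! = 1/4  (running 1/4)
  +(−1)^3/∏(3,0,1,0,2,1)! = -1/12  (running 1/6)
⟨..|..⟩ = √(36/7)·(1/6) = +0.377964

+0.377964  (= +√(1/7))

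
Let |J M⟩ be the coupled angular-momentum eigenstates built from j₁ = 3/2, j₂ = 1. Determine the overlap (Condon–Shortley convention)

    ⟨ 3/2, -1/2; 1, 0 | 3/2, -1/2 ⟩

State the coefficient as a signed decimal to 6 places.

−√(1/15) ≈ -0.258199

√[4·1!2!1!/5! · 1!2!1!1!1!2!] = √(4/15)
  +(−1)^0/∏(0,1,2,1,0,0)! = 1/2  (running 1/2)
  +(−1)^1/∏(1,0,1,0,1,1)! = -1  (running -1/2)
⟨..|..⟩ = √(4/15)·(-1/2) = -0.258199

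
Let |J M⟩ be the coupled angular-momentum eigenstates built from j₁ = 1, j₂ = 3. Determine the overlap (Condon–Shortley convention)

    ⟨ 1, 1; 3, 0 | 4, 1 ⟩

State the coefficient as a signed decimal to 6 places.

√[9·0!2!6!/9! · 2!0!3!3!5!3!] = √(12960/7)
  +(−1)^0/∏(0,0,0,3,2,3)! = 1/72  (running 1/72)
⟨..|..⟩ = √(12960/7)·(1/72) = +0.597614

+√(5/14) = +0.597614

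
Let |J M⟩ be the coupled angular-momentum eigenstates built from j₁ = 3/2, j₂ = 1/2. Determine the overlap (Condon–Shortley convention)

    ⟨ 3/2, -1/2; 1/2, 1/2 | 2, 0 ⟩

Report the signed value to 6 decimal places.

+√(1/2) ≈ +0.707107

triangle: 0!*3!*1!/5! = 6/120
(j±m)!: 1!*2!*1!*0!*2!*2! = 8
prefactor² = (2J+1)*Δ*N² = 2
  k=0: +1/(0!*0!*2!*1!*1!*0!) = 1/2
Σ = 1/2  ⇒  CG² = 2*1/2² = 1/2
CG = +√(1/2) = +0.707107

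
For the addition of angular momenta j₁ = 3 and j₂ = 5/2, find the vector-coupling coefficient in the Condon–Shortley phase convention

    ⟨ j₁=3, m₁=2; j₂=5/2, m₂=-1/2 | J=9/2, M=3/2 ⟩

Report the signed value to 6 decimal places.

√[10·1!5!4!/11! · 5!1!2!3!6!3!] = √(345600/77)
  +(−1)^0/∏(0,1,1,2,4,2)! = 1/96  (running 1/96)
  +(−1)^1/∏(1,0,0,1,5,3)! = -1/720  (running 13/1440)
⟨..|..⟩ = √(345600/77)·(13/1440) = +0.604815

+√(169/462) ≈ +0.604815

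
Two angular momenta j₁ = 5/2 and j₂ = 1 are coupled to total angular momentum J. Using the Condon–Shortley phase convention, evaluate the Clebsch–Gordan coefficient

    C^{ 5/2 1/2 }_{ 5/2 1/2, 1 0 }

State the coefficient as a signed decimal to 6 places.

+√(1/35) = +0.169031

triangle: 1!×4!×1!/7! = 24/5040
(j±m)!: 3!×2!×1!×1!×3!×2! = 144
prefactor² = (2J+1)×Δ×N² = 144/35
  k=0: +1/(0!×1!×2!×1!×2!×0!) = 1/4
  k=1: −1/(1!×0!×1!×0!×3!×1!) = -1/6
Σ = 1/12  ⇒  CG² = 144/35×1/12² = 1/35
CG = +√(1/35) = +0.169031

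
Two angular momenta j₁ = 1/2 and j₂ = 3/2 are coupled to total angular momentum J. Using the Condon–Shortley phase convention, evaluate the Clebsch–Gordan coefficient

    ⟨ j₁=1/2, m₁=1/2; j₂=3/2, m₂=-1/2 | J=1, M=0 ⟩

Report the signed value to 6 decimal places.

+√(1/2) = +0.707107

j₁+j₂−J=1  J+j₁−j₂=0  J−j₁+j₂=2  j₁+j₂+J+1=4
(j₁±m₁, j₂±m₂, J±M) = (1,0,1,2,1,1)
P² = 1/2
sum k=0..0:
  [0] +1/1 = 1
S = 1
C² = P²·S² = 1/2 ; C = +0.707107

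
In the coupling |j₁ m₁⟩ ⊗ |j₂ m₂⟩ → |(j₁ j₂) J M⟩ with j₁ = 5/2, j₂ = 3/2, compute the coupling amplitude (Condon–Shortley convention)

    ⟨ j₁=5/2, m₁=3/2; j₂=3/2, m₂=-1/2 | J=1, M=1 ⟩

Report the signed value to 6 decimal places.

−√(3/10) ≈ -0.547723

j₁+j₂−J=3  J+j₁−j₂=2  J−j₁+j₂=0  j₁+j₂+J+1=6
(j₁±m₁, j₂±m₂, J±M) = (4,1,1,2,2,0)
P² = 24/5
sum k=1..1:
  [1] −1/4 = -1/4
S = -1/4
C² = P²·S² = 3/10 ; C = -0.547723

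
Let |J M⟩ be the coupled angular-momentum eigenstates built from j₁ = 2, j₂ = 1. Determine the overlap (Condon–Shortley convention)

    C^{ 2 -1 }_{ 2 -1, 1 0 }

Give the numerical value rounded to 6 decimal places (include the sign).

j₁+j₂−J=1  J+j₁−j₂=3  J−j₁+j₂=1  j₁+j₂+J+1=6
(j₁±m₁, j₂±m₂, J±M) = (1,3,1,1,1,3)
P² = 3/2
sum k=0..1:
  [0] +1/6 = 1/6
  [1] −1/2 = -1/2
S = -1/3
C² = P²·S² = 1/6 ; C = -0.408248

−√(1/6) ≈ -0.408248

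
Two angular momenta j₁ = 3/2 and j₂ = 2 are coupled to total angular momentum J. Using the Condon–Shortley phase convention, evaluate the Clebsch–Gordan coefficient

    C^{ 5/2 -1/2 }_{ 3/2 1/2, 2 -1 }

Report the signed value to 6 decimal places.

√[6·1!2!3!/7! · 2!1!1!3!2!3!] = √(72/35)
  +(−1)^0/∏(0,1,1,1,1,2)! = 1/2  (running 1/2)
  +(−1)^1/∏(1,0,0,0,2,3)! = -1/12  (running 5/12)
⟨..|..⟩ = √(72/35)·(5/12) = +0.597614

+0.597614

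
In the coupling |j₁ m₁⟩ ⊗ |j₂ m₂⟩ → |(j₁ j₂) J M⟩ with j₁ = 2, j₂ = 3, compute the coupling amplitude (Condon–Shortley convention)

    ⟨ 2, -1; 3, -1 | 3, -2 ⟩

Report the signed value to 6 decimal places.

triangle: 2!·2!·4!/9! = 96/362880
(j±m)!: 1!·3!·2!·4!·1!·5! = 34560
prefactor² = (2J+1)·Δ·N² = 64
  k=1: −1/(1!·1!·2!·1!·0!·3!) = -1/12
  k=2: +1/(2!·0!·1!·0!·1!·4!) = 1/48
Σ = -1/16  ⇒  CG² = 64·(-1/16)² = 1/4
CG = −√(1/4) = -0.500000

-0.500000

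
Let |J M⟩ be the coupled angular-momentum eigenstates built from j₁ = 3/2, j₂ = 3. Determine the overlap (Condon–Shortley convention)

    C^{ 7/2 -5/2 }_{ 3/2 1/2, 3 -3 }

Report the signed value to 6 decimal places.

√[8·1!2!5!/9! · 2!1!0!6!1!6!] = √(38400/7)
  +(−1)^0/∏(0,1,1,0,1,5)! = 1/120  (running 1/120)
⟨..|..⟩ = √(38400/7)·(1/120) = +0.617213

+√(8/21) = +0.617213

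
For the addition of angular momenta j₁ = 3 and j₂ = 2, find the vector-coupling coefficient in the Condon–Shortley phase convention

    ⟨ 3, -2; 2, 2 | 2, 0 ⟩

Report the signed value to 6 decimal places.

−√(5/14) = -0.597614

triangle: 3!·3!·1!/8! = 36/40320
(j±m)!: 1!·5!·4!·0!·2!·2! = 11520
prefactor² = (2J+1)·Δ·N² = 360/7
  k=3: −1/(3!·0!·2!·1!·1!·0!) = -1/12
Σ = -1/12  ⇒  CG² = 360/7·(-1/12)² = 5/14
CG = −√(5/14) = -0.597614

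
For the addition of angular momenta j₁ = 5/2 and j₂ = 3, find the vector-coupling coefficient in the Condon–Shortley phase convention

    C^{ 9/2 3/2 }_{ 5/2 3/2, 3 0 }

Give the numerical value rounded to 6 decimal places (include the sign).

triangle: 1!·4!·5!/11! = 2880/39916800
(j±m)!: 4!·1!·3!·3!·6!·3! = 3732480
prefactor² = (2J+1)·Δ·N² = 207360/77
  k=0: +1/(0!·1!·1!·3!·3!·2!) = 1/72
  k=1: −1/(1!·0!·0!·2!·4!·3!) = -1/288
Σ = 1/96  ⇒  CG² = 207360/77·1/96² = 45/154
CG = +√(45/154) = +0.540562

+√(45/154) = +0.540562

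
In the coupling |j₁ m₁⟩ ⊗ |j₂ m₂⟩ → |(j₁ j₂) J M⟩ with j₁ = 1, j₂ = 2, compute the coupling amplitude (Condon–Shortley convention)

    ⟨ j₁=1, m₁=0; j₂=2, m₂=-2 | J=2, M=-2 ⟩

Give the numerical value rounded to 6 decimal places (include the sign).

triangle: 1!·1!·3!/6! = 6/720
(j±m)!: 1!·1!·0!·4!·0!·4! = 576
prefactor² = (2J+1)·Δ·N² = 24
  k=0: +1/(0!·1!·1!·0!·0!·3!) = 1/6
Σ = 1/6  ⇒  CG² = 24·1/6² = 2/3
CG = +√(2/3) = +0.816497

+√(2/3) ≈ +0.816497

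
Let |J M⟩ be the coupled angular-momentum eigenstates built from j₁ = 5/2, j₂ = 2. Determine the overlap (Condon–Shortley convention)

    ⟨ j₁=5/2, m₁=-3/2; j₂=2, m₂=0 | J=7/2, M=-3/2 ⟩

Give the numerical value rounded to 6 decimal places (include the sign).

-0.534522

√[8·1!4!3!/9! · 1!4!2!2!2!5!] = √(512/7)
  +(−1)^0/∏(0,1,4,2,0,1)! = 1/48  (running 1/48)
  +(−1)^1/∏(1,0,3,1,1,2)! = -1/12  (running -1/16)
⟨..|..⟩ = √(512/7)·(-1/16) = -0.534522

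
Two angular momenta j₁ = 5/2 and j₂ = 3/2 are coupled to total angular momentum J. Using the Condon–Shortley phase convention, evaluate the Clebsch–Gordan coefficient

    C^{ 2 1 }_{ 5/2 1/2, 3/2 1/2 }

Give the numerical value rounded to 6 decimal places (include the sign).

√[5·2!3!1!/7! · 3!2!2!1!3!1!] = √(12/7)
  +(−1)^1/∏(1,1,1,1,2,0)! = -1/2  (running -1/2)
  +(−1)^2/∏(2,0,0,0,3,1)! = 1/12  (running -5/12)
⟨..|..⟩ = √(12/7)·(-5/12) = -0.545545

-0.545545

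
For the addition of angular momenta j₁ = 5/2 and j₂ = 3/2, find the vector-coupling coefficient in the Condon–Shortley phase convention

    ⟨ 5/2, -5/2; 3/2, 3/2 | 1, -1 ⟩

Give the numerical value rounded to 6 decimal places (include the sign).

-0.707107

triangle: 3!·2!·0!/6! = 12/720
(j±m)!: 0!·5!·3!·0!·0!·2! = 1440
prefactor² = (2J+1)·Δ·N² = 72
  k=3: −1/(3!·0!·2!·0!·0!·0!) = -1/12
Σ = -1/12  ⇒  CG² = 72·(-1/12)² = 1/2
CG = −√(1/2) = -0.707107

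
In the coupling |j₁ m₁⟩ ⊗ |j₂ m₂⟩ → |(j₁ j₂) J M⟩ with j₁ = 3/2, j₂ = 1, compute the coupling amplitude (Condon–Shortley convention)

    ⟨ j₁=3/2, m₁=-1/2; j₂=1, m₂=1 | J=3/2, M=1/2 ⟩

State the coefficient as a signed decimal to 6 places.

√[4·1!2!1!/5! · 1!2!2!0!2!1!] = √(8/15)
  +(−1)^1/∏(1,0,1,1,1,0)! = -1  (running -1)
⟨..|..⟩ = √(8/15)·(-1) = -0.730297

-0.730297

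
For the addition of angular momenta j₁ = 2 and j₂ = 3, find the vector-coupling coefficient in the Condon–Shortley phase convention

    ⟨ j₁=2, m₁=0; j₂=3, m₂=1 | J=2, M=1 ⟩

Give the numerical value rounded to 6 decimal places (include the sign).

+√(1/7) ≈ +0.377964

triangle: 3!×1!×3!/8! = 36/40320
(j±m)!: 2!×2!×4!×2!×3!×1! = 1152
prefactor² = (2J+1)×Δ×N² = 36/7
  k=1: −1/(1!×2!×1!×3!×0!×0!) = -1/12
  k=2: +1/(2!×1!×0!×2!×1!×1!) = 1/4
Σ = 1/6  ⇒  CG² = 36/7×1/6² = 1/7
CG = +√(1/7) = +0.377964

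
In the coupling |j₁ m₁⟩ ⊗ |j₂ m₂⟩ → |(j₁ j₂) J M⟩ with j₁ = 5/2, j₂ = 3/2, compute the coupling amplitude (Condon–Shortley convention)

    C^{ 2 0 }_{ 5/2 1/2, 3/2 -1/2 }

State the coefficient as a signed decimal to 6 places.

√[5·2!3!1!/7! · 3!2!1!2!2!2!] = √(8/7)
  +(−1)^0/∏(0,2,2,1,1,0)! = 1/4  (running 1/4)
  +(−1)^1/∏(1,1,1,0,2,1)! = -1/2  (running -1/4)
⟨..|..⟩ = √(8/7)·(-1/4) = -0.267261

-0.267261  (= −√(1/14))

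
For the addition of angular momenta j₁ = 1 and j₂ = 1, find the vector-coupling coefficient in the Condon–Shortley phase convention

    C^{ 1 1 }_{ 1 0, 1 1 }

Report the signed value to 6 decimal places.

√[3·1!1!1!/4! · 1!1!2!0!2!0!] = √(1/2)
  +(−1)^1/∏(1,0,0,1,1,0)! = -1  (running -1)
⟨..|..⟩ = √(1/2)·(-1) = -0.707107

−√(1/2) = -0.707107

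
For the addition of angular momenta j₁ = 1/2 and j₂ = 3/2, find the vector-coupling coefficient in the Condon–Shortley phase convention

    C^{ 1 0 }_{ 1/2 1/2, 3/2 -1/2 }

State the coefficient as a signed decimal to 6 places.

j₁+j₂−J=1  J+j₁−j₂=0  J−j₁+j₂=2  j₁+j₂+J+1=4
(j₁±m₁, j₂±m₂, J±M) = (1,0,1,2,1,1)
P² = 1/2
sum k=0..0:
  [0] +1/1 = 1
S = 1
C² = P²·S² = 1/2 ; C = +0.707107

+0.707107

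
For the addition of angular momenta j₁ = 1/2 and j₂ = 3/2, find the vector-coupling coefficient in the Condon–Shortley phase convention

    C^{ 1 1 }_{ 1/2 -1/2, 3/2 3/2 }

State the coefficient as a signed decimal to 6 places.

√[3·1!0!2!/4! · 0!1!3!0!2!0!] = √(3)
  +(−1)^1/∏(1,0,0,2,0,0)! = -1/2  (running -1/2)
⟨..|..⟩ = √(3)·(-1/2) = -0.866025

−√(3/4) ≈ -0.866025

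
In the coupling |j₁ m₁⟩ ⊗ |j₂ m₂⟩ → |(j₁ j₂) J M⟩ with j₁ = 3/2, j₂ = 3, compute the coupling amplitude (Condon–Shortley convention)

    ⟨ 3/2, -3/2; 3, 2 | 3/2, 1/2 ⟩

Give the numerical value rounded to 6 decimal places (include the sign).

-0.534522

triangle: 3!·0!·3!/7! = 36/5040
(j±m)!: 0!·3!·5!·1!·2!·1! = 1440
prefactor² = (2J+1)·Δ·N² = 288/7
  k=3: −1/(3!·0!·0!·2!·0!·1!) = -1/12
Σ = -1/12  ⇒  CG² = 288/7·(-1/12)² = 2/7
CG = −√(2/7) = -0.534522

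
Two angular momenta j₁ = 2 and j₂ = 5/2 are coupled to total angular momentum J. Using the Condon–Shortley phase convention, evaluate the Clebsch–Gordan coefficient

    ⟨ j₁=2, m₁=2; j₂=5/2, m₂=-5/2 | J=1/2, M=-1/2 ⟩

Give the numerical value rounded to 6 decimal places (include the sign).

triangle: 4!·0!·1!/6! = 24/720
(j±m)!: 4!·0!·0!·5!·0!·1! = 2880
prefactor² = (2J+1)·Δ·N² = 192
  k=0: +1/(0!·4!·0!·0!·0!·1!) = 1/24
Σ = 1/24  ⇒  CG² = 192·1/24² = 1/3
CG = +√(1/3) = +0.577350

+0.577350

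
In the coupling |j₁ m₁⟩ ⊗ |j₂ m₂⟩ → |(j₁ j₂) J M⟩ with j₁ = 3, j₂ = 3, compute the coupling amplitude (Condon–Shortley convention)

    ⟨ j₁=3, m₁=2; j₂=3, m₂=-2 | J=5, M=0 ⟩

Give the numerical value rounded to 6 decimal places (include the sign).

triangle: 1!·5!·5!/12! = 14400/479001600
(j±m)!: 5!·1!·1!·5!·5!·5! = 207360000
prefactor² = (2J+1)·Δ·N² = 480000/7
  k=0: +1/(0!·1!·1!·1!·4!·4!) = 1/576
  k=1: −1/(1!·0!·0!·0!·5!·5!) = -1/14400
Σ = 1/600  ⇒  CG² = 480000/7·1/600² = 4/21
CG = +√(4/21) = +0.436436

+0.436436  (= +√(4/21))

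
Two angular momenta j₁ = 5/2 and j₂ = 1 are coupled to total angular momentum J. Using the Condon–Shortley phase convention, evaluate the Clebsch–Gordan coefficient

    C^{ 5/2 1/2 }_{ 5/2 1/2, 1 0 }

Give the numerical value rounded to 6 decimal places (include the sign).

j₁+j₂−J=1  J+j₁−j₂=4  J−j₁+j₂=1  j₁+j₂+J+1=7
(j₁±m₁, j₂±m₂, J±M) = (3,2,1,1,3,2)
P² = 144/35
sum k=0..1:
  [0] +1/4 = 1/4
  [1] −1/6 = -1/6
S = 1/12
C² = P²·S² = 1/35 ; C = +0.169031

+0.169031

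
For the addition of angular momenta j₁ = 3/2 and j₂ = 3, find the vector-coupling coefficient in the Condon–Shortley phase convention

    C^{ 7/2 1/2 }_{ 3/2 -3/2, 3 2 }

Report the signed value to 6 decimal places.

triangle: 1!·2!·5!/9! = 240/362880
(j±m)!: 0!·3!·5!·1!·4!·3! = 103680
prefactor² = (2J+1)·Δ·N² = 3840/7
  k=1: −1/(1!·0!·2!·4!·0!·1!) = -1/48
Σ = -1/48  ⇒  CG² = 3840/7·(-1/48)² = 5/21
CG = −√(5/21) = -0.487950

-0.487950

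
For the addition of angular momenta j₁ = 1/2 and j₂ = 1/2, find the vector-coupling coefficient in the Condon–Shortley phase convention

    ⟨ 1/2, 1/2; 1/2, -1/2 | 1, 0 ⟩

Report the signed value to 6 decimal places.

+0.707107  (= +√(1/2))

triangle: 0!·1!·1!/3! = 1/6
(j±m)!: 1!·0!·0!·1!·1!·1! = 1
prefactor² = (2J+1)·Δ·N² = 1/2
  k=0: +1/(0!·0!·0!·0!·1!·1!) = 1
Σ = 1  ⇒  CG² = 1/2·1² = 1/2
CG = +√(1/2) = +0.707107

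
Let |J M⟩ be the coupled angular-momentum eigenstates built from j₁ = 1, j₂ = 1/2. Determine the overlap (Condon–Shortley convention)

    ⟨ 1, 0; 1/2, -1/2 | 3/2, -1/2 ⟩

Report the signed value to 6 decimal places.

+√(2/3) ≈ +0.816497

j₁+j₂−J=0  J+j₁−j₂=2  J−j₁+j₂=1  j₁+j₂+J+1=4
(j₁±m₁, j₂±m₂, J±M) = (1,1,0,1,1,2)
P² = 2/3
sum k=0..0:
  [0] +1/1 = 1
S = 1
C² = P²·S² = 2/3 ; C = +0.816497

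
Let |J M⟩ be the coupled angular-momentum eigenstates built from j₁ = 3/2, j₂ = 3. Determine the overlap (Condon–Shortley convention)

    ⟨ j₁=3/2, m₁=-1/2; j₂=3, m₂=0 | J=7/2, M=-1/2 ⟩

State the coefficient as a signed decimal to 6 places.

-0.308607  (= −√(2/21))

√[8·1!2!5!/9! · 1!2!3!3!3!4!] = √(384/7)
  +(−1)^0/∏(0,1,2,3,0,2)! = 1/24  (running 1/24)
  +(−1)^1/∏(1,0,1,2,1,3)! = -1/12  (running -1/24)
⟨..|..⟩ = √(384/7)·(-1/24) = -0.308607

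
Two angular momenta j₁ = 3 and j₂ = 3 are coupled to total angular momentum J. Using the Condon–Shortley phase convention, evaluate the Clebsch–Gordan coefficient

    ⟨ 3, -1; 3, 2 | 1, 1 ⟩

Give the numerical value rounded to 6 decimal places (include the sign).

√[3·5!1!1!/8! · 2!4!5!1!2!0!] = √(720/7)
  +(−1)^4/∏(4,1,0,1,1,0)! = 1/24  (running 1/24)
⟨..|..⟩ = √(720/7)·(1/24) = +0.422577

+√(5/28) ≈ +0.422577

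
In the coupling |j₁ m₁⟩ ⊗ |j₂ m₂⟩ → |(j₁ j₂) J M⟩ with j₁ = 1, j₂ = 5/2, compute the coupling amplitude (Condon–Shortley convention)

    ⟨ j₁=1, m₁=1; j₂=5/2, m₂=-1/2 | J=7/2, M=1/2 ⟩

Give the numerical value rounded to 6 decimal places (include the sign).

+0.534522  (= +√(2/7))

triangle: 0!·2!·5!/8! = 240/40320
(j±m)!: 2!·0!·2!·3!·4!·3! = 3456
prefactor² = (2J+1)·Δ·N² = 1152/7
  k=0: +1/(0!·0!·0!·2!·2!·3!) = 1/24
Σ = 1/24  ⇒  CG² = 1152/7·1/24² = 2/7
CG = +√(2/7) = +0.534522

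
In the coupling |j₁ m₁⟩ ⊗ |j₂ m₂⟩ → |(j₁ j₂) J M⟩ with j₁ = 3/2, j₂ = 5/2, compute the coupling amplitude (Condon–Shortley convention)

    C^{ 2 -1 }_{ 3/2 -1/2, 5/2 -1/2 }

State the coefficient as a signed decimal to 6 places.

√[5·2!1!3!/7! · 1!2!2!3!1!3!] = √(12/7)
  +(−1)^1/∏(1,1,1,1,0,2)! = -1/2  (running -1/2)
  +(−1)^2/∏(2,0,0,0,1,3)! = 1/12  (running -5/12)
⟨..|..⟩ = √(12/7)·(-5/12) = -0.545545

-0.545545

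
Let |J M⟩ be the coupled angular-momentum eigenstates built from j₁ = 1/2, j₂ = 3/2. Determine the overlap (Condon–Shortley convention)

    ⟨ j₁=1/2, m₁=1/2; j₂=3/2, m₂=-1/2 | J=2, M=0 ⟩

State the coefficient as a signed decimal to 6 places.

+√(1/2) ≈ +0.707107

triangle: 0!·1!·3!/5! = 6/120
(j±m)!: 1!·0!·1!·2!·2!·2! = 8
prefactor² = (2J+1)·Δ·N² = 2
  k=0: +1/(0!·0!·0!·1!·1!·2!) = 1/2
Σ = 1/2  ⇒  CG² = 2·1/2² = 1/2
CG = +√(1/2) = +0.707107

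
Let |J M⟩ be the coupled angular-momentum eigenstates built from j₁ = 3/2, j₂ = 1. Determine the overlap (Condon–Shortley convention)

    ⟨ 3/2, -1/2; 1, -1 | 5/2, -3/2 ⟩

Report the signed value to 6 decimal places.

triangle: 0!*3!*2!/6! = 12/720
(j±m)!: 1!*2!*0!*2!*1!*4! = 96
prefactor² = (2J+1)*Δ*N² = 48/5
  k=0: +1/(0!*0!*2!*0!*1!*2!) = 1/4
Σ = 1/4  ⇒  CG² = 48/5*1/4² = 3/5
CG = +√(3/5) = +0.774597

+0.774597  (= +√(3/5))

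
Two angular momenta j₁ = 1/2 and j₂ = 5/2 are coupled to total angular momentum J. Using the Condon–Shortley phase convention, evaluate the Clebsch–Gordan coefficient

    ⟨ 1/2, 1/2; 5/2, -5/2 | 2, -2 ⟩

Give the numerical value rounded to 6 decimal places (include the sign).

triangle: 1!×0!×4!/6! = 24/720
(j±m)!: 1!×0!×0!×5!×0!×4! = 2880
prefactor² = (2J+1)×Δ×N² = 480
  k=0: +1/(0!×1!×0!×0!×0!×4!) = 1/24
Σ = 1/24  ⇒  CG² = 480×1/24² = 5/6
CG = +√(5/6) = +0.912871

+0.912871  (= +√(5/6))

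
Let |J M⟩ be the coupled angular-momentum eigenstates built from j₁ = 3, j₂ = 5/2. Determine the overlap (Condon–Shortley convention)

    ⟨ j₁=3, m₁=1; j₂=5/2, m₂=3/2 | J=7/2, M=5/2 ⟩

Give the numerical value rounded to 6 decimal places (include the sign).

√[8·2!4!3!/10! · 4!2!4!1!6!1!] = √(18432/35)
  +(−1)^1/∏(1,1,1,3,3,0)! = -1/36  (running -1/36)
  +(−1)^2/∏(2,0,0,2,4,1)! = 1/96  (running -5/288)
⟨..|..⟩ = √(18432/35)·(-5/288) = -0.398410

−√(10/63) ≈ -0.398410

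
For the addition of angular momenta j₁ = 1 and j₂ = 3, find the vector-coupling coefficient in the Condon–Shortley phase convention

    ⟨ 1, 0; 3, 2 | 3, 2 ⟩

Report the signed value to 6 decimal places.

−√(1/3) = -0.577350

√[7·1!1!5!/8! · 1!1!5!1!5!1!] = √(300)
  +(−1)^0/∏(0,1,1,5,0,0)! = 1/120  (running 1/120)
  +(−1)^1/∏(1,0,0,4,1,1)! = -1/24  (running -1/30)
⟨..|..⟩ = √(300)·(-1/30) = -0.577350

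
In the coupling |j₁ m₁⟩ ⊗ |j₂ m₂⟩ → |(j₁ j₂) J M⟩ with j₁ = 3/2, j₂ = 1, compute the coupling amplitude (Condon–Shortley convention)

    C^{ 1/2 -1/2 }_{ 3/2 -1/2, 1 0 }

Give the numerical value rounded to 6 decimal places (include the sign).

-0.577350

triangle: 2!·1!·0!/4! = 2/24
(j±m)!: 1!·2!·1!·1!·0!·1! = 2
prefactor² = (2J+1)·Δ·N² = 1/3
  k=1: −1/(1!·1!·1!·0!·0!·0!) = -1
Σ = -1  ⇒  CG² = 1/3·(-1)² = 1/3
CG = −√(1/3) = -0.577350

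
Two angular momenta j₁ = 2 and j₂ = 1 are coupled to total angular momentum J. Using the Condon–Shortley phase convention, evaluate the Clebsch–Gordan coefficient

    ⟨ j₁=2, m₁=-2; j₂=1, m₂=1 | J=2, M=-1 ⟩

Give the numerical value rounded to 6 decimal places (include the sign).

√[5·1!3!1!/6! · 0!4!2!0!1!3!] = √(12)
  +(−1)^1/∏(1,0,3,1,0,0)! = -1/6  (running -1/6)
⟨..|..⟩ = √(12)·(-1/6) = -0.577350

-0.577350  (= −√(1/3))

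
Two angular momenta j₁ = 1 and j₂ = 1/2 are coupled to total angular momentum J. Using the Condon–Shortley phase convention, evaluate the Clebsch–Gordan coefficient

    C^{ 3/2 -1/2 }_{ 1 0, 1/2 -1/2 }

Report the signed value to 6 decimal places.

+0.816497

√[4·0!2!1!/4! · 1!1!0!1!1!2!] = √(2/3)
  +(−1)^0/∏(0,0,1,0,1,1)! = 1  (running 1)
⟨..|..⟩ = √(2/3)·(1) = +0.816497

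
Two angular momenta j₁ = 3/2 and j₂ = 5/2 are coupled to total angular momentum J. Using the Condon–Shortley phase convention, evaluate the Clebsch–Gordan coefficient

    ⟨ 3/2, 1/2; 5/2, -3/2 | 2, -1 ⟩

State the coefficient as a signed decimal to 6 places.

+√(1/42) ≈ +0.154303

j₁+j₂−J=2  J+j₁−j₂=1  J−j₁+j₂=3  j₁+j₂+J+1=7
(j₁±m₁, j₂±m₂, J±M) = (2,1,1,4,1,3)
P² = 24/7
sum k=0..1:
  [0] +1/4 = 1/4
  [1] −1/6 = -1/6
S = 1/12
C² = P²·S² = 1/42 ; C = +0.154303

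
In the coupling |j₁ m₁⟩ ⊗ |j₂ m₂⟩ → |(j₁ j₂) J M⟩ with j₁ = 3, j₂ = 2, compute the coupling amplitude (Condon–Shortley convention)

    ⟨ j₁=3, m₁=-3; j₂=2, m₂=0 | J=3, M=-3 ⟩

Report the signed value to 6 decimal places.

triangle: 2!×4!×2!/9! = 96/362880
(j±m)!: 0!×6!×2!×2!×0!×6! = 2073600
prefactor² = (2J+1)×Δ×N² = 3840
  k=2: +1/(2!×0!×4!×0!×0!×2!) = 1/96
Σ = 1/96  ⇒  CG² = 3840×1/96² = 5/12
CG = +√(5/12) = +0.645497

+0.645497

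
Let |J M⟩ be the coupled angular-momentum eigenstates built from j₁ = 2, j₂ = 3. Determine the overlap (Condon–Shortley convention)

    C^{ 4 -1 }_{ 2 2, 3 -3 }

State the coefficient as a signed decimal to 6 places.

+0.207020  (= +√(3/70))

triangle: 1!*3!*5!/10! = 720/3628800
(j±m)!: 4!*0!*0!*6!*3!*5! = 12441600
prefactor² = (2J+1)*Δ*N² = 155520/7
  k=0: +1/(0!*1!*0!*0!*3!*5!) = 1/720
Σ = 1/720  ⇒  CG² = 155520/7*1/720² = 3/70
CG = +√(3/70) = +0.207020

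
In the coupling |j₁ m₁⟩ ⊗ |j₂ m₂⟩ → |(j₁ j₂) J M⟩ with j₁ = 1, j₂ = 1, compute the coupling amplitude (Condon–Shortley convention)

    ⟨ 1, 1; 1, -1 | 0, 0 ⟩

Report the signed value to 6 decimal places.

√[1·2!0!0!/3! · 2!0!0!2!0!0!] = √(4/3)
  +(−1)^0/∏(0,2,0,0,0,0)! = 1/2  (running 1/2)
⟨..|..⟩ = √(4/3)·(1/2) = +0.577350

+√(1/3) = +0.577350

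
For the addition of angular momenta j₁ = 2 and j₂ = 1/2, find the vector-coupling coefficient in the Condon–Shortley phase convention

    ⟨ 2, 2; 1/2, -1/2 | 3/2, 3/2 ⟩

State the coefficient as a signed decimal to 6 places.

+0.894427

j₁+j₂−J=1  J+j₁−j₂=3  J−j₁+j₂=0  j₁+j₂+J+1=5
(j₁±m₁, j₂±m₂, J±M) = (4,0,0,1,3,0)
P² = 144/5
sum k=0..0:
  [0] +1/6 = 1/6
S = 1/6
C² = P²·S² = 4/5 ; C = +0.894427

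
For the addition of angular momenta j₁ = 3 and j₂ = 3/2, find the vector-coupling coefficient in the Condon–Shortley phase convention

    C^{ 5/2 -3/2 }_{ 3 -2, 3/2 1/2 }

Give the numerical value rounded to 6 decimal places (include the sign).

√[6·2!4!1!/8! · 1!5!2!1!1!4!] = √(288/7)
  +(−1)^1/∏(1,1,4,1,0,0)! = -1/24  (running -1/24)
  +(−1)^2/∏(2,0,3,0,1,1)! = 1/12  (running 1/24)
⟨..|..⟩ = √(288/7)·(1/24) = +0.267261

+√(1/14) = +0.267261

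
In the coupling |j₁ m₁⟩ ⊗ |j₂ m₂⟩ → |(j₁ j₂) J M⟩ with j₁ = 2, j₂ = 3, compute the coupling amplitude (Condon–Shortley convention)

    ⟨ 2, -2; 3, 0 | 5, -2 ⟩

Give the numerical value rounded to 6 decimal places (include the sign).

√[11·0!4!6!/11! · 0!4!3!3!3!7!] = √(124416)
  +(−1)^0/∏(0,0,4,3,0,3)! = 1/864  (running 1/864)
⟨..|..⟩ = √(124416)·(1/864) = +0.408248

+√(1/6) ≈ +0.408248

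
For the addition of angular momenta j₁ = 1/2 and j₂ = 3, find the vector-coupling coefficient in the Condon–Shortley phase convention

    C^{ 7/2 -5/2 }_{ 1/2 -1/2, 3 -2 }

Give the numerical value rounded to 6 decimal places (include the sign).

triangle: 0!·1!·6!/8! = 720/40320
(j±m)!: 0!·1!·1!·5!·1!·6! = 86400
prefactor² = (2J+1)·Δ·N² = 86400/7
  k=0: +1/(0!·0!·1!·1!·0!·5!) = 1/120
Σ = 1/120  ⇒  CG² = 86400/7·1/120² = 6/7
CG = +√(6/7) = +0.925820

+√(6/7) ≈ +0.925820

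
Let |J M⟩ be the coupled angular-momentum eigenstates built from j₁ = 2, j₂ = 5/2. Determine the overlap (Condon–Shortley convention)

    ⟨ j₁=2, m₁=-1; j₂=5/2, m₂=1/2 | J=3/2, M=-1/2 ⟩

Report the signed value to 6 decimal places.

+√(5/21) ≈ +0.487950

triangle: 3!×1!×2!/7! = 12/5040
(j±m)!: 1!×3!×3!×2!×1!×2! = 144
prefactor² = (2J+1)×Δ×N² = 48/35
  k=2: +1/(2!×1!×1!×1!×0!×1!) = 1/2
  k=3: −1/(3!×0!×0!×0!×1!×2!) = -1/12
Σ = 5/12  ⇒  CG² = 48/35×5/12² = 5/21
CG = +√(5/21) = +0.487950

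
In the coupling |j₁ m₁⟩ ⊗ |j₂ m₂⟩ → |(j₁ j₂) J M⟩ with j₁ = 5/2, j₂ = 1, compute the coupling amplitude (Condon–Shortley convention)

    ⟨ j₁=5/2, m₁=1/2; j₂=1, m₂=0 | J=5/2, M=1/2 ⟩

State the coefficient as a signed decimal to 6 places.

+0.169031  (= +√(1/35))

j₁+j₂−J=1  J+j₁−j₂=4  J−j₁+j₂=1  j₁+j₂+J+1=7
(j₁±m₁, j₂±m₂, J±M) = (3,2,1,1,3,2)
P² = 144/35
sum k=0..1:
  [0] +1/4 = 1/4
  [1] −1/6 = -1/6
S = 1/12
C² = P²·S² = 1/35 ; C = +0.169031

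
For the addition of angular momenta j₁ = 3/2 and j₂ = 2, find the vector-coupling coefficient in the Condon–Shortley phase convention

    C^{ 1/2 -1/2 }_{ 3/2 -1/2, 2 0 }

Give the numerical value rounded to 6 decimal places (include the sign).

√[2·3!0!1!/5! · 1!2!2!2!0!1!] = √(4/5)
  +(−1)^2/∏(2,1,0,0,0,1)! = 1/2  (running 1/2)
⟨..|..⟩ = √(4/5)·(1/2) = +0.447214

+√(1/5) = +0.447214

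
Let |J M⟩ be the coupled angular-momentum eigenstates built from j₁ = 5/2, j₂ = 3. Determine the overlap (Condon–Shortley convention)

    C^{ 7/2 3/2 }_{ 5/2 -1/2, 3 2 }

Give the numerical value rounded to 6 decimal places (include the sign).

+√(2/21) = +0.308607

j₁+j₂−J=2  J+j₁−j₂=3  J−j₁+j₂=4  j₁+j₂+J+1=10
(j₁±m₁, j₂±m₂, J±M) = (2,3,5,1,5,2)
P² = 1536/7
sum k=1..2:
  [1] −1/48 = -1/48
  [2] +1/24 = 1/24
S = 1/48
C² = P²·S² = 2/21 ; C = +0.308607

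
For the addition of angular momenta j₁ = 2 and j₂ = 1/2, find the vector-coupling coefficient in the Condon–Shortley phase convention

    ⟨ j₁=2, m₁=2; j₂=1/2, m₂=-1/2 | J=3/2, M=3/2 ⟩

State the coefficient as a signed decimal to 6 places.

√[4·1!3!0!/5! · 4!0!0!1!3!0!] = √(144/5)
  +(−1)^0/∏(0,1,0,0,3,0)! = 1/6  (running 1/6)
⟨..|..⟩ = √(144/5)·(1/6) = +0.894427

+0.894427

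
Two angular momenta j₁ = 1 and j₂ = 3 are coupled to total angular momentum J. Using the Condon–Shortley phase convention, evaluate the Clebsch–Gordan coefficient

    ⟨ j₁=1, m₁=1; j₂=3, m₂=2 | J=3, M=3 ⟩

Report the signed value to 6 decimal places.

+√(1/4) = +0.500000

√[7·1!1!5!/8! · 2!0!5!1!6!0!] = √(3600)
  +(−1)^0/∏(0,1,0,5,1,0)! = 1/120  (running 1/120)
⟨..|..⟩ = √(3600)·(1/120) = +0.500000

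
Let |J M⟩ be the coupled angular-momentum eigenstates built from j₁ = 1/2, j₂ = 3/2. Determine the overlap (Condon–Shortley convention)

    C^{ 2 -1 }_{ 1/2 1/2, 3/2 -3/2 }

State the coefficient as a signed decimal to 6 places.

+0.500000

j₁+j₂−J=0  J+j₁−j₂=1  J−j₁+j₂=3  j₁+j₂+J+1=5
(j₁±m₁, j₂±m₂, J±M) = (1,0,0,3,1,3)
P² = 9
sum k=0..0:
  [0] +1/6 = 1/6
S = 1/6
C² = P²·S² = 1/4 ; C = +0.500000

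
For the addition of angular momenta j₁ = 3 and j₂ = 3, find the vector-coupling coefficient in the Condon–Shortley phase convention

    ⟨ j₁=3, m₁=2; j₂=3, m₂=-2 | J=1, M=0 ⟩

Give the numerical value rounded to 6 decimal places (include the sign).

j₁+j₂−J=5  J+j₁−j₂=1  J−j₁+j₂=1  j₁+j₂+J+1=8
(j₁±m₁, j₂±m₂, J±M) = (5,1,1,5,1,1)
P² = 900/7
sum k=0..1:
  [0] +1/120 = 1/120
  [1] −1/24 = -1/24
S = -1/30
C² = P²·S² = 1/7 ; C = -0.377964

−√(1/7) = -0.377964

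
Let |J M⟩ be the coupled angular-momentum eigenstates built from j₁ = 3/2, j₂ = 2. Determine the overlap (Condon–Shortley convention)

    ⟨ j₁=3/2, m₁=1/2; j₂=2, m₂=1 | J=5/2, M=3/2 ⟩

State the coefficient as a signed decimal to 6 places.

-0.169031  (= −√(1/35))

triangle: 1!*2!*3!/7! = 12/5040
(j±m)!: 2!*1!*3!*1!*4!*1! = 288
prefactor² = (2J+1)*Δ*N² = 144/35
  k=0: +1/(0!*1!*1!*3!*1!*0!) = 1/6
  k=1: −1/(1!*0!*0!*2!*2!*1!) = -1/4
Σ = -1/12  ⇒  CG² = 144/35*(-1/12)² = 1/35
CG = −√(1/35) = -0.169031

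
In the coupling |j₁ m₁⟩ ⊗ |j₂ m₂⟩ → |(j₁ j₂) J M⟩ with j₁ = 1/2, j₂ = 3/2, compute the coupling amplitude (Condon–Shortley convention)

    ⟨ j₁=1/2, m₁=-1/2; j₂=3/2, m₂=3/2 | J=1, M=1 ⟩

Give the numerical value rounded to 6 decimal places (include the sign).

−√(3/4) = -0.866025

j₁+j₂−J=1  J+j₁−j₂=0  J−j₁+j₂=2  j₁+j₂+J+1=4
(j₁±m₁, j₂±m₂, J±M) = (0,1,3,0,2,0)
P² = 3
sum k=1..1:
  [1] −1/2 = -1/2
S = -1/2
C² = P²·S² = 3/4 ; C = -0.866025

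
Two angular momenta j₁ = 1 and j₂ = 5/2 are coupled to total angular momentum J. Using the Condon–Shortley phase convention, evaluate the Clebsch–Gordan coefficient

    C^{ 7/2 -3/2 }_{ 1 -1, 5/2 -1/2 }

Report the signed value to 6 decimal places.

+0.690066  (= +√(10/21))

√[8·0!2!5!/8! · 0!2!2!3!2!5!] = √(1920/7)
  +(−1)^0/∏(0,0,2,2,0,3)! = 1/24  (running 1/24)
⟨..|..⟩ = √(1920/7)·(1/24) = +0.690066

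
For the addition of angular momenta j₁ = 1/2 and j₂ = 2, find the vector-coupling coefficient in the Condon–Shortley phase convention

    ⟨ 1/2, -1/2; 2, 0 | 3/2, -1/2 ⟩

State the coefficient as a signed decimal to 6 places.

√[4·1!0!3!/5! · 0!1!2!2!1!2!] = √(8/5)
  +(−1)^1/∏(1,0,0,1,0,2)! = -1/2  (running -1/2)
⟨..|..⟩ = √(8/5)·(-1/2) = -0.632456

−√(2/5) = -0.632456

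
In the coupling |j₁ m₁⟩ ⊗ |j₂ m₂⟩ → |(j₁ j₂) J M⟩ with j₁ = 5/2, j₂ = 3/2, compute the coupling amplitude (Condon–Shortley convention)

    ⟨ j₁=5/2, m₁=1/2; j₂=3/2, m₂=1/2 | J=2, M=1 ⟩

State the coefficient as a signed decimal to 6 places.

−√(25/84) ≈ -0.545545

j₁+j₂−J=2  J+j₁−j₂=3  J−j₁+j₂=1  j₁+j₂+J+1=7
(j₁±m₁, j₂±m₂, J±M) = (3,2,2,1,3,1)
P² = 12/7
sum k=1..2:
  [1] −1/2 = -1/2
  [2] +1/12 = 1/12
S = -5/12
C² = P²·S² = 25/84 ; C = -0.545545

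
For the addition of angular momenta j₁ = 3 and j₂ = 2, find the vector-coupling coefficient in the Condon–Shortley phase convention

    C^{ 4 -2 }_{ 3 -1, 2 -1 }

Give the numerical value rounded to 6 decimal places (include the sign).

+√(1/28) ≈ +0.188982

triangle: 1!*5!*3!/10! = 720/3628800
(j±m)!: 2!*4!*1!*3!*2!*6! = 414720
prefactor² = (2J+1)*Δ*N² = 5184/7
  k=0: +1/(0!*1!*4!*1!*1!*2!) = 1/48
  k=1: −1/(1!*0!*3!*0!*2!*3!) = -1/72
Σ = 1/144  ⇒  CG² = 5184/7*1/144² = 1/28
CG = +√(1/28) = +0.188982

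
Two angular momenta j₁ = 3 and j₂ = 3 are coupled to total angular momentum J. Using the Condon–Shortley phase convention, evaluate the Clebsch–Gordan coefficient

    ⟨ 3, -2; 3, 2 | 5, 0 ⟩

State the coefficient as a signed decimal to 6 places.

-0.436436  (= −√(4/21))

j₁+j₂−J=1  J+j₁−j₂=5  J−j₁+j₂=5  j₁+j₂+J+1=12
(j₁±m₁, j₂±m₂, J±M) = (1,5,5,1,5,5)
P² = 480000/7
sum k=0..1:
  [0] +1/14400 = 1/14400
  [1] −1/576 = -1/576
S = -1/600
C² = P²·S² = 4/21 ; C = -0.436436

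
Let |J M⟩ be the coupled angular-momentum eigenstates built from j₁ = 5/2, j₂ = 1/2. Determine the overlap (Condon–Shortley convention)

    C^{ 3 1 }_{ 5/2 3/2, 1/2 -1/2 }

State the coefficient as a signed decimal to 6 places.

+√(1/3) ≈ +0.577350

j₁+j₂−J=0  J+j₁−j₂=5  J−j₁+j₂=1  j₁+j₂+J+1=7
(j₁±m₁, j₂±m₂, J±M) = (4,1,0,1,4,2)
P² = 192
sum k=0..0:
  [0] +1/24 = 1/24
S = 1/24
C² = P²·S² = 1/3 ; C = +0.577350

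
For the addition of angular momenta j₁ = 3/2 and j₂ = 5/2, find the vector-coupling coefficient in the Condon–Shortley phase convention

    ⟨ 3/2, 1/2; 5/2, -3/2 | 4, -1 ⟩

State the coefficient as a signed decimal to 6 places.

+0.517549  (= +√(15/56))

√[9·0!3!5!/9! · 2!1!1!4!3!5!] = √(4320/7)
  +(−1)^0/∏(0,0,1,1,2,4)! = 1/48  (running 1/48)
⟨..|..⟩ = √(4320/7)·(1/48) = +0.517549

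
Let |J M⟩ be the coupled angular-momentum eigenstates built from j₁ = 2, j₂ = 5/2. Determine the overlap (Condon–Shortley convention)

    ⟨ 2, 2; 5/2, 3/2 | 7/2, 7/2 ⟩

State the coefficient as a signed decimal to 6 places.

triangle: 1!*3!*4!/9! = 144/362880
(j±m)!: 4!*0!*4!*1!*7!*0! = 2903040
prefactor² = (2J+1)*Δ*N² = 9216
  k=0: +1/(0!*1!*0!*4!*3!*0!) = 1/144
Σ = 1/144  ⇒  CG² = 9216*1/144² = 4/9
CG = +√(4/9) = +0.666667

+0.666667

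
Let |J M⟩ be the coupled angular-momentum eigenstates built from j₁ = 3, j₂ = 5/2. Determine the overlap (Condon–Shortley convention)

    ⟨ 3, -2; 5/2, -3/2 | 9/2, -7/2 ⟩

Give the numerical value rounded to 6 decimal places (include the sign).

-0.100504

j₁+j₂−J=1  J+j₁−j₂=5  J−j₁+j₂=4  j₁+j₂+J+1=11
(j₁±m₁, j₂±m₂, J±M) = (1,5,1,4,1,8)
P² = 921600/11
sum k=0..1:
  [0] +1/720 = 1/720
  [1] −1/576 = -1/576
S = -1/2880
C² = P²·S² = 1/99 ; C = -0.100504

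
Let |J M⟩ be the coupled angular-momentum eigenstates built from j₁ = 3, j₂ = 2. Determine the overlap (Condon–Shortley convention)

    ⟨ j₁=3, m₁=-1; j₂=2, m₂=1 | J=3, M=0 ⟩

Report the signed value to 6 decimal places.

+√(1/30) ≈ +0.182574

triangle: 2!×4!×2!/9! = 96/362880
(j±m)!: 2!×4!×3!×1!×3!×3! = 10368
prefactor² = (2J+1)×Δ×N² = 96/5
  k=1: −1/(1!×1!×3!×2!×1!×0!) = -1/12
  k=2: +1/(2!×0!×2!×1!×2!×1!) = 1/8
Σ = 1/24  ⇒  CG² = 96/5×1/24² = 1/30
CG = +√(1/30) = +0.182574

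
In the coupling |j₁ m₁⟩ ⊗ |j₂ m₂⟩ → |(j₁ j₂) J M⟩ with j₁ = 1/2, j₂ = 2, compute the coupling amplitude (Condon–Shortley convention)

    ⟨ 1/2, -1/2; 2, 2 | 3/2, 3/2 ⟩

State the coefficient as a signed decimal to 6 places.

j₁+j₂−J=1  J+j₁−j₂=0  J−j₁+j₂=3  j₁+j₂+J+1=5
(j₁±m₁, j₂±m₂, J±M) = (0,1,4,0,3,0)
P² = 144/5
sum k=1..1:
  [1] −1/6 = -1/6
S = -1/6
C² = P²·S² = 4/5 ; C = -0.894427

-0.894427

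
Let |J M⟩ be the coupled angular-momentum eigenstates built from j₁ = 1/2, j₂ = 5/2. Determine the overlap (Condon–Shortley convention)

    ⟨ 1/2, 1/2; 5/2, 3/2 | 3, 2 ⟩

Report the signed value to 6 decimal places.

+√(5/6) = +0.912871

√[7·0!1!5!/7! · 1!0!4!1!5!1!] = √(480)
  +(−1)^0/∏(0,0,0,4,1,1)! = 1/24  (running 1/24)
⟨..|..⟩ = √(480)·(1/24) = +0.912871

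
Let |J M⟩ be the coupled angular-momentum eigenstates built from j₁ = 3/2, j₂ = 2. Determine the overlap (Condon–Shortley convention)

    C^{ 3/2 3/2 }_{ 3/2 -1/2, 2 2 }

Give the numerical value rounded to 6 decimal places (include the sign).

√[4·2!1!2!/6! · 1!2!4!0!3!0!] = √(32/5)
  +(−1)^2/∏(2,0,0,2,1,0)! = 1/4  (running 1/4)
⟨..|..⟩ = √(32/5)·(1/4) = +0.632456

+0.632456  (= +√(2/5))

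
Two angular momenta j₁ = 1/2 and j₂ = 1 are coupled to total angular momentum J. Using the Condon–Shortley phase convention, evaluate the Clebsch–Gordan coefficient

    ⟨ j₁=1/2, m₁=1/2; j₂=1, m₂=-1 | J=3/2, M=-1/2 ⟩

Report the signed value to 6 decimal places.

+√(1/3) ≈ +0.577350

j₁+j₂−J=0  J+j₁−j₂=1  J−j₁+j₂=2  j₁+j₂+J+1=4
(j₁±m₁, j₂±m₂, J±M) = (1,0,0,2,1,2)
P² = 4/3
sum k=0..0:
  [0] +1/2 = 1/2
S = 1/2
C² = P²·S² = 1/3 ; C = +0.577350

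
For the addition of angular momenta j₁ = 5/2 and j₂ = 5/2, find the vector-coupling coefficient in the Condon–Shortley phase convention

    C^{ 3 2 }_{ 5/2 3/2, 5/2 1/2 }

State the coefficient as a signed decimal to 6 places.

j₁+j₂−J=2  J+j₁−j₂=3  J−j₁+j₂=3  j₁+j₂+J+1=9
(j₁±m₁, j₂±m₂, J±M) = (4,1,3,2,5,1)
P² = 48
sum k=0..1:
  [0] +1/24 = 1/24
  [1] −1/12 = -1/12
S = -1/24
C² = P²·S² = 1/12 ; C = -0.288675

-0.288675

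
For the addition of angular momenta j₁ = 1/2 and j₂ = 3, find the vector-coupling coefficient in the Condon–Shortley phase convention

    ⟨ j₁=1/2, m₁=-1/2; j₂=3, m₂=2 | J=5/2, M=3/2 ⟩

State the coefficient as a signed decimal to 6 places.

triangle: 1!*0!*5!/7! = 120/5040
(j±m)!: 0!*1!*5!*1!*4!*1! = 2880
prefactor² = (2J+1)*Δ*N² = 2880/7
  k=1: −1/(1!*0!*0!*4!*0!*1!) = -1/24
Σ = -1/24  ⇒  CG² = 2880/7*(-1/24)² = 5/7
CG = −√(5/7) = -0.845154

−√(5/7) ≈ -0.845154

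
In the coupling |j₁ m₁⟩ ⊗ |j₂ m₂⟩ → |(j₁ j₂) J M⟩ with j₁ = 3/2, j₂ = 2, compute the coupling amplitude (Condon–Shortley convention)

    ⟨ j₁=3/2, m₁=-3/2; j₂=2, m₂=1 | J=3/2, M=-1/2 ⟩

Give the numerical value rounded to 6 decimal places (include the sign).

+√(2/5) = +0.632456

j₁+j₂−J=2  J+j₁−j₂=1  J−j₁+j₂=2  j₁+j₂+J+1=6
(j₁±m₁, j₂±m₂, J±M) = (0,3,3,1,1,2)
P² = 8/5
sum k=2..2:
  [2] +1/2 = 1/2
S = 1/2
C² = P²·S² = 2/5 ; C = +0.632456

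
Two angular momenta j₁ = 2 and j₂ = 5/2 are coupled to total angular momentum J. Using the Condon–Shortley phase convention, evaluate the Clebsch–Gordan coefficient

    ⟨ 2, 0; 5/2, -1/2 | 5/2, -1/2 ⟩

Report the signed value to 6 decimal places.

triangle: 2!·2!·3!/8! = 24/40320
(j±m)!: 2!·2!·2!·3!·2!·3! = 576
prefactor² = (2J+1)·Δ·N² = 72/35
  k=0: +1/(0!·2!·2!·2!·0!·1!) = 1/8
  k=1: −1/(1!·1!·1!·1!·1!·2!) = -1/2
  k=2: +1/(2!·0!·0!·0!·2!·3!) = 1/24
Σ = -1/3  ⇒  CG² = 72/35·(-1/3)² = 8/35
CG = −√(8/35) = -0.478091

−√(8/35) ≈ -0.478091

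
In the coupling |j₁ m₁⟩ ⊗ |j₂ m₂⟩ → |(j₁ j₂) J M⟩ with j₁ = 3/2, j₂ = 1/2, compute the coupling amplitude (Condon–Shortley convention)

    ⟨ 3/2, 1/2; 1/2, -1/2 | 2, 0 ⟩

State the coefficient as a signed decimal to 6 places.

triangle: 0!·3!·1!/5! = 6/120
(j±m)!: 2!·1!·0!·1!·2!·2! = 8
prefactor² = (2J+1)·Δ·N² = 2
  k=0: +1/(0!·0!·1!·0!·2!·1!) = 1/2
Σ = 1/2  ⇒  CG² = 2·1/2² = 1/2
CG = +√(1/2) = +0.707107

+√(1/2) ≈ +0.707107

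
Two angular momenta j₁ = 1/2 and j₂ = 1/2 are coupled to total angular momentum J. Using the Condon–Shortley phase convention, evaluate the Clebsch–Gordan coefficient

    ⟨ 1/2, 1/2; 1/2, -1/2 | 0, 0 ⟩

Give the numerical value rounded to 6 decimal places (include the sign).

+√(1/2) = +0.707107

triangle: 1!×0!×0!/2! = 1/2
(j±m)!: 1!×0!×0!×1!×0!×0! = 1
prefactor² = (2J+1)×Δ×N² = 1/2
  k=0: +1/(0!×1!×0!×0!×0!×0!) = 1
Σ = 1  ⇒  CG² = 1/2×1² = 1/2
CG = +√(1/2) = +0.707107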